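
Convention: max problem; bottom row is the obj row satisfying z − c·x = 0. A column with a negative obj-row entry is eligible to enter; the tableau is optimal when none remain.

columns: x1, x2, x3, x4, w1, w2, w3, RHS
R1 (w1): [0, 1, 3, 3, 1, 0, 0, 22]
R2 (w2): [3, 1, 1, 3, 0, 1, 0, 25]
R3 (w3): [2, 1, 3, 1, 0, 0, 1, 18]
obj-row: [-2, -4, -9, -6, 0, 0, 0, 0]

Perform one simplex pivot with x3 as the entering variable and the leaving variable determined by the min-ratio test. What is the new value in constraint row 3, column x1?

Ratio test on column x3 — row 1: 22/3 = 22/3; row 2: 25/1 = 25; row 3: 18/3 = 6. Minimum is 6 at row 3 (w3 leaves); pivot element 3.
Divide row 3 by 3; eliminate column x3 from the other rows.
In the new row 3, the x1 entry is the old entry divided by the pivot: 2/3 = 2/3.

2/3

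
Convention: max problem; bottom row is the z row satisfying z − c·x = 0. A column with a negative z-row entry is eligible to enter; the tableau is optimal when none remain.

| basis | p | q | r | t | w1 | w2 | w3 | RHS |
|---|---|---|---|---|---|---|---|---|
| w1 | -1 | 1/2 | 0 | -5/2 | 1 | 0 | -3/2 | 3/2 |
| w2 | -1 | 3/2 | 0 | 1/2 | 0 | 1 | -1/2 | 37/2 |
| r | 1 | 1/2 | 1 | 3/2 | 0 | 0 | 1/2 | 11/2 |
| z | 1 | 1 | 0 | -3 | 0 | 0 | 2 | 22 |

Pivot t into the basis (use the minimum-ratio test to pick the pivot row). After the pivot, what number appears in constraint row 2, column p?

Ratio test on column t — row 1: entry -5/2 ≤ 0; row 2: (37/2)/(1/2) = 37; row 3: (11/2)/(3/2) = 11/3. Minimum is 11/3 at row 3 (r leaves); pivot element 3/2.
Divide row 3 by 3/2; eliminate column t from the other rows.
Row 2 update in column p: -1 − (1/2)·(2/3) = -4/3.

-4/3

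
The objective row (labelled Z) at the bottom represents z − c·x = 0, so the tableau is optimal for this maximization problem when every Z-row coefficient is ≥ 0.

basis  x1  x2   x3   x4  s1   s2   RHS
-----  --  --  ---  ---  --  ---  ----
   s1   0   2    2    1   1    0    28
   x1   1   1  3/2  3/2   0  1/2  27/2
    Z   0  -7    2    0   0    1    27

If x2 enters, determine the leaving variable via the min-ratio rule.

Column x2 entries and ratios — s1: 28/2 = 14; x1: (27/2)/1 = 27/2.
Smallest ratio is 27/2 in the row of x1, so x1 leaves.

x1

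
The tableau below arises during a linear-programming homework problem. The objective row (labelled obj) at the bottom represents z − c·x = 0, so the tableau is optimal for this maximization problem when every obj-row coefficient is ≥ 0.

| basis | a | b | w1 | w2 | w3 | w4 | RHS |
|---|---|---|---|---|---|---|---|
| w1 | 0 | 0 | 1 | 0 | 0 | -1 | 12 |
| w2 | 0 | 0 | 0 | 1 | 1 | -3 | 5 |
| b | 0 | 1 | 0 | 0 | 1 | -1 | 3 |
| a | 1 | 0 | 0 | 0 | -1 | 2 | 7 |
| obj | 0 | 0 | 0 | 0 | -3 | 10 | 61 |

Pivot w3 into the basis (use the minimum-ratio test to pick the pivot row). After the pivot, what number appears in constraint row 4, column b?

Ratio test on column w3 — row 1: entry 0 ≤ 0; row 2: 5/1 = 5; row 3: 3/1 = 3; row 4: entry -1 ≤ 0. Minimum is 3 at row 3 (b leaves); pivot element 1.
Divide row 3 by 1; eliminate column w3 from the other rows.
Row 4 update in column b: 0 − (-1)·1 = 1.

1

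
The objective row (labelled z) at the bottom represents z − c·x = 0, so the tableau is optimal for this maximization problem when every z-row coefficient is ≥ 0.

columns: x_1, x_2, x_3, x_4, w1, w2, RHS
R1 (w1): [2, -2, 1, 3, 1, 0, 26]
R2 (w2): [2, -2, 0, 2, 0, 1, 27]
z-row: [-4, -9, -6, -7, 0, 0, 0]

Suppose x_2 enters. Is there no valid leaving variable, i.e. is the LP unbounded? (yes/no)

yes

Every constraint-row entry in column x_2 is ≤ 0, so increasing x_2 is unbounded.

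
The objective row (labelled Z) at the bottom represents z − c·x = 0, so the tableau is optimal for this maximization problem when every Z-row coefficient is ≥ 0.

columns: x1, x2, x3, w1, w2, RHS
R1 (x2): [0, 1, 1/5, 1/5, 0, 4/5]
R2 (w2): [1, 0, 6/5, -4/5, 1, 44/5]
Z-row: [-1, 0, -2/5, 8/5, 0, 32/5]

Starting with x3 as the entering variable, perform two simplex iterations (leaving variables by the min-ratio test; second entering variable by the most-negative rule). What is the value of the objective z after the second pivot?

Ratio test on column x3 — row 1: (4/5)/(1/5) = 4; row 2: (44/5)/(6/5) = 22/3. Minimum is 4 at row 1 (x2 leaves); pivot element 1/5.
Pivot on row 1; the Z-row RHS becomes 32/5 − (-2/5)·4 = 8.
Next entering variable (most negative Z-row entry -1): x1.
Ratio test on column x1 — row 1: entry 0 ≤ 0; row 2: 4/1 = 4. Minimum is 4 at row 2 (w2 leaves); pivot element 1.
After the second pivot the Z-row RHS is 8 − (-1)·4 = 12.

12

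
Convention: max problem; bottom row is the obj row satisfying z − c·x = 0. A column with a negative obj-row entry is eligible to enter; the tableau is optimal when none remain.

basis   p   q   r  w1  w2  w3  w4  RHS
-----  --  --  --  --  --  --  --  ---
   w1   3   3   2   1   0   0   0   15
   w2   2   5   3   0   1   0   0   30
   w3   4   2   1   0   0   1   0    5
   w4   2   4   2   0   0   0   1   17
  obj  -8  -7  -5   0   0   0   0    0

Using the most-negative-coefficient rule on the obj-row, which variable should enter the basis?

p

Negative obj-row entries: p: -8, q: -7, r: -5.
The most negative is -8 in column p, so p enters.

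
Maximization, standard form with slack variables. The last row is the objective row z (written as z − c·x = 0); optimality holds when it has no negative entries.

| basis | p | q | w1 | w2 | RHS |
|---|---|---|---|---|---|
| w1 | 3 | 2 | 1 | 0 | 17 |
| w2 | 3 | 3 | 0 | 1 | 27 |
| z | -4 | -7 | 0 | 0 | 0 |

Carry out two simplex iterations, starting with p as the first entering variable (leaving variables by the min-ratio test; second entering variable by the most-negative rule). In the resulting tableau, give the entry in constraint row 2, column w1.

Ratio test on column p — row 1: 17/3 = 17/3; row 2: 27/3 = 9. Minimum is 17/3 at row 1 (w1 leaves); pivot element 3.
Divide row 1 by 3; eliminate column p from the other rows.
Second iteration: most negative z-row entry is -13/3 in column q, so q enters.
Ratio test on column q — row 1: (17/3)/(2/3) = 17/2; row 2: 10/1 = 10. Minimum is 17/2 at row 1 (p leaves); pivot element 2/3.
Divide row 1 by 2/3; eliminate column q from the other rows.
After both pivots, the entry at constraint row 2, column w1 is -3/2.

-3/2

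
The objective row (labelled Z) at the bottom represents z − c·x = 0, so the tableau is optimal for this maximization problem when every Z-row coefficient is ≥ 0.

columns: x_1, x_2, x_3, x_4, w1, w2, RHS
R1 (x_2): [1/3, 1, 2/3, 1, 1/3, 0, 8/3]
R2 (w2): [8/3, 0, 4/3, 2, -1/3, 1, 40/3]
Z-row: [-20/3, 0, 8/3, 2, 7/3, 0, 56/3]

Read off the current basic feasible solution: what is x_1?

x_1 is not in the basis, so in the current basic feasible solution x_1 = 0.

0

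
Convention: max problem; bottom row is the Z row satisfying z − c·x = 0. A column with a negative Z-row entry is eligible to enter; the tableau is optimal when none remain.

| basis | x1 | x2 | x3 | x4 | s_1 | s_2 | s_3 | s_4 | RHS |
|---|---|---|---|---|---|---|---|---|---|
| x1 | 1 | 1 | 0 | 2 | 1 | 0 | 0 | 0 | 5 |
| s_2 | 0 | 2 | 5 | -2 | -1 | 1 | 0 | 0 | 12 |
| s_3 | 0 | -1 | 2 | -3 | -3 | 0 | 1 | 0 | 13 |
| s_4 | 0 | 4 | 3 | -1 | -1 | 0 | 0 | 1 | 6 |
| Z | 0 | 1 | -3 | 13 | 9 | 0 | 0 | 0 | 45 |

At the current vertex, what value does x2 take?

0

x2 is not in the basis, so in the current basic feasible solution x2 = 0.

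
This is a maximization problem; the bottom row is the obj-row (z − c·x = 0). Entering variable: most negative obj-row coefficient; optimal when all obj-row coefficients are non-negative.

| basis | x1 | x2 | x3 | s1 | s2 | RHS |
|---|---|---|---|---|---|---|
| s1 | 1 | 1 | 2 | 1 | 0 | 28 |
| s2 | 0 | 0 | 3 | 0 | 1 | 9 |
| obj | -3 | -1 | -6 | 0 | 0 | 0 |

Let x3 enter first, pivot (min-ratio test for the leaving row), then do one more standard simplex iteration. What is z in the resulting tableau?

Ratio test on column x3 — row 1: 28/2 = 14; row 2: 9/3 = 3. Minimum is 3 at row 2 (s2 leaves); pivot element 3.
Pivot on row 2; the obj-row RHS becomes 0 − (-6)·3 = 18.
Next entering variable (most negative obj-row entry -3): x1.
Ratio test on column x1 — row 1: 22/1 = 22; row 2: entry 0 ≤ 0. Minimum is 22 at row 1 (s1 leaves); pivot element 1.
After the second pivot the obj-row RHS is 18 − (-3)·22 = 84.

84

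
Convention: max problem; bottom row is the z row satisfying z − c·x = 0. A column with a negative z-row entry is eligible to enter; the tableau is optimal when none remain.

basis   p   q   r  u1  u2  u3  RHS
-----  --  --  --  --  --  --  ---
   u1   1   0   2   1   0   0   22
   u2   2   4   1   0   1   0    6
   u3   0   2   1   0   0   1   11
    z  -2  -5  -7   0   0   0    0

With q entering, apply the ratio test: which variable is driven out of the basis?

Column q entries and ratios — u1: 0 ≤ 0, skip; u2: 6/4 = 3/2; u3: 11/2 = 11/2.
Smallest ratio is 3/2 in the row of u2, so u2 leaves.

u2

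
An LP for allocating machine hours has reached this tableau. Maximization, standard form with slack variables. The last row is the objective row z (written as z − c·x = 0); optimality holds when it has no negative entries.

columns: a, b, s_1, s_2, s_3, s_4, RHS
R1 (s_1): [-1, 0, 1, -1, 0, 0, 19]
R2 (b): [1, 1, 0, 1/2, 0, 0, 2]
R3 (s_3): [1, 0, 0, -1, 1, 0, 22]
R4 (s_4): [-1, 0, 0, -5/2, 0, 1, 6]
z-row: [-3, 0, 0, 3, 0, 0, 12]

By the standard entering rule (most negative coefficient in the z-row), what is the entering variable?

Negative z-row entries: a: -3.
The most negative is -3 in column a, so a enters.

a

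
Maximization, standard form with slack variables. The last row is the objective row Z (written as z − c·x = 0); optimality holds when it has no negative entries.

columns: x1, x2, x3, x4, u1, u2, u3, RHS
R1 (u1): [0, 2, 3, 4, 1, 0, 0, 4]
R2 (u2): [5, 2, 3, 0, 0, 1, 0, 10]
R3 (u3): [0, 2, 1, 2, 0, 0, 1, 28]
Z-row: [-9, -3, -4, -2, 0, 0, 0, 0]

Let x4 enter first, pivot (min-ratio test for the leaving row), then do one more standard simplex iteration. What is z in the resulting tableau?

Ratio test on column x4 — row 1: 4/4 = 1; row 2: entry 0 ≤ 0; row 3: 28/2 = 14. Minimum is 1 at row 1 (u1 leaves); pivot element 4.
Pivot on row 1; the Z-row RHS becomes 0 − (-2)·1 = 2.
Next entering variable (most negative Z-row entry -9): x1.
Ratio test on column x1 — row 1: entry 0 ≤ 0; row 2: 10/5 = 2; row 3: entry 0 ≤ 0. Minimum is 2 at row 2 (u2 leaves); pivot element 5.
After the second pivot the Z-row RHS is 2 − (-9)·2 = 20.

20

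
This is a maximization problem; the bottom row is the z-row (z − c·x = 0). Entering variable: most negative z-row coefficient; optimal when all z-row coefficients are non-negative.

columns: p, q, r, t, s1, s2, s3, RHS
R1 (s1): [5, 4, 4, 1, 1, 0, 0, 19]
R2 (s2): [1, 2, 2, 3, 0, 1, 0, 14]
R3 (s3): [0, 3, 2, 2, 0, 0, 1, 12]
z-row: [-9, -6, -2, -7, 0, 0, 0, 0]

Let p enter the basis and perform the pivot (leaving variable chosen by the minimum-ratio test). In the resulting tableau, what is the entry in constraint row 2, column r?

Ratio test on column p — row 1: 19/5 = 19/5; row 2: 14/1 = 14; row 3: entry 0 ≤ 0. Minimum is 19/5 at row 1 (s1 leaves); pivot element 5.
Divide row 1 by 5; eliminate column p from the other rows.
Row 2 update in column r: 2 − 1·(4/5) = 6/5.

6/5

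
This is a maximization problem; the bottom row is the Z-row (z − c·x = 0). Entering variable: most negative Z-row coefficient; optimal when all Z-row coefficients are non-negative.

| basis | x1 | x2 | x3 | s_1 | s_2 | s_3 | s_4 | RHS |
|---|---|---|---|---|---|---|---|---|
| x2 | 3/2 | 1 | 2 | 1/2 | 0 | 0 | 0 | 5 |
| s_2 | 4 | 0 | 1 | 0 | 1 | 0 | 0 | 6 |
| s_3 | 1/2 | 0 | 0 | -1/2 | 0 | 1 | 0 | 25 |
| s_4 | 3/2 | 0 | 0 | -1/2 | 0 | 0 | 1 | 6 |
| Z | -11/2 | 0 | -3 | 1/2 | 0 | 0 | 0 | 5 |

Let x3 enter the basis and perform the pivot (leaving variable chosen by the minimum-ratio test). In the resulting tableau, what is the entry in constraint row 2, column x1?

Ratio test on column x3 — row 1: 5/2 = 5/2; row 2: 6/1 = 6; row 3: entry 0 ≤ 0; row 4: entry 0 ≤ 0. Minimum is 5/2 at row 1 (x2 leaves); pivot element 2.
Divide row 1 by 2; eliminate column x3 from the other rows.
Row 2 update in column x1: 4 − 1·(3/4) = 13/4.

13/4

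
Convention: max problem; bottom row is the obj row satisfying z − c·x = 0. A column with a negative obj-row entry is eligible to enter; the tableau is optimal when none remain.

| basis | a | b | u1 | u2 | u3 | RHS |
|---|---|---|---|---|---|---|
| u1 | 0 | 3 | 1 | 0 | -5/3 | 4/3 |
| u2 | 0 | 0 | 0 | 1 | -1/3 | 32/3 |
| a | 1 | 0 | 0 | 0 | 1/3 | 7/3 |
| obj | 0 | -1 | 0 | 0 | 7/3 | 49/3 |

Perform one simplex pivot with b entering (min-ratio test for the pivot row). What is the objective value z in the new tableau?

151/9

Ratio test on column b — row 1: (4/3)/3 = 4/9; row 2: entry 0 ≤ 0; row 3: entry 0 ≤ 0. Minimum is 4/9 at row 1 (u1 leaves); pivot element 3.
Pivot on row 1; the obj-row RHS becomes 49/3 − (-1)·(4/9) = 151/9.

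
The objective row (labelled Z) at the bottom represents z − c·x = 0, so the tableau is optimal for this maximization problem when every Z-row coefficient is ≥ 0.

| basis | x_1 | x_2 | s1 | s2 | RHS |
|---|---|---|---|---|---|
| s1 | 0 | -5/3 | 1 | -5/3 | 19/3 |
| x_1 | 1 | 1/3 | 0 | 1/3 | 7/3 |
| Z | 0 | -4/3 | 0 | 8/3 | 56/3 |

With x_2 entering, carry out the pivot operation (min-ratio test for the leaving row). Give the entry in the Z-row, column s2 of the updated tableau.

Ratio test on column x_2 — row 1: entry -5/3 ≤ 0; row 2: (7/3)/(1/3) = 7. Minimum is 7 at row 2 (x_1 leaves); pivot element 1/3.
Divide row 2 by 1/3; eliminate column x_2 from the other rows.
Z-row update in column s2: 8/3 − (-4/3)·1 = 4.

4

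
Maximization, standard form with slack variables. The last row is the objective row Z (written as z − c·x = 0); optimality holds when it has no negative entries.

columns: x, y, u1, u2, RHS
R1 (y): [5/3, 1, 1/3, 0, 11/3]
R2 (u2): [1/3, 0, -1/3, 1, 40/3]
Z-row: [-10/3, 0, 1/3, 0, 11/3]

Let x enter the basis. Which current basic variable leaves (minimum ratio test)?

y

Column x entries and ratios — y: (11/3)/(5/3) = 11/5; u2: (40/3)/(1/3) = 40.
Smallest ratio is 11/5 in the row of y, so y leaves.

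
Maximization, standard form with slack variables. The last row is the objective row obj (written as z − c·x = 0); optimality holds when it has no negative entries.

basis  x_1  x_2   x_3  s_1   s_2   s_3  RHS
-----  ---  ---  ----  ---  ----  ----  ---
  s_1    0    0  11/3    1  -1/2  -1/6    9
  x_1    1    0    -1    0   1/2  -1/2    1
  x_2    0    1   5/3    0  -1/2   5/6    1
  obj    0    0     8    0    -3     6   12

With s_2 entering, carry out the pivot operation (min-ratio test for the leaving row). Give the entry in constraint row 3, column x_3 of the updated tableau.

2/3

Ratio test on column s_2 — row 1: entry -1/2 ≤ 0; row 2: 1/(1/2) = 2; row 3: entry -1/2 ≤ 0. Minimum is 2 at row 2 (x_1 leaves); pivot element 1/2.
Divide row 2 by 1/2; eliminate column s_2 from the other rows.
Row 3 update in column x_3: 5/3 − (-1/2)·(-2) = 2/3.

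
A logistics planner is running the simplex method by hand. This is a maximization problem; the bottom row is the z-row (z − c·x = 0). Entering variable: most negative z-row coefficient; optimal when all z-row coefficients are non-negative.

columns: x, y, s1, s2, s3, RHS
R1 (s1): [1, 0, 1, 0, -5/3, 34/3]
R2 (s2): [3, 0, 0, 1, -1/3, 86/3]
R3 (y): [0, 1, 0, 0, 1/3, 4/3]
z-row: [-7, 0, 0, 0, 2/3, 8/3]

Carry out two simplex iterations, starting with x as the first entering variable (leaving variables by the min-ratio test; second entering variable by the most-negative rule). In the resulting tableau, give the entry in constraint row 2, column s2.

Ratio test on column x — row 1: (34/3)/1 = 34/3; row 2: (86/3)/3 = 86/9; row 3: entry 0 ≤ 0. Minimum is 86/9 at row 2 (s2 leaves); pivot element 3.
Divide row 2 by 3; eliminate column x from the other rows.
Second iteration: most negative z-row entry is -1/9 in column s3, so s3 enters.
Ratio test on column s3 — row 1: entry -14/9 ≤ 0; row 2: entry -1/9 ≤ 0; row 3: (4/3)/(1/3) = 4. Minimum is 4 at row 3 (y leaves); pivot element 1/3.
Divide row 3 by 1/3; eliminate column s3 from the other rows.
After both pivots, the entry at constraint row 2, column s2 is 1/3.

1/3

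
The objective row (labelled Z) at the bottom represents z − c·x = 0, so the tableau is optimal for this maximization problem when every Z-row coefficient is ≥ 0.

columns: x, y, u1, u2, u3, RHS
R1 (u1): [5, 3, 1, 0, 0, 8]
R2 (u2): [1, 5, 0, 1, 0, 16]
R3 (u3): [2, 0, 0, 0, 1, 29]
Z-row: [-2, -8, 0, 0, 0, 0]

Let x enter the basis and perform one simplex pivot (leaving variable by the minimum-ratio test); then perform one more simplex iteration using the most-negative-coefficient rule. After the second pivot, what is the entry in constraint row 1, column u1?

1/3

Ratio test on column x — row 1: 8/5 = 8/5; row 2: 16/1 = 16; row 3: 29/2 = 29/2. Minimum is 8/5 at row 1 (u1 leaves); pivot element 5.
Divide row 1 by 5; eliminate column x from the other rows.
Second iteration: most negative Z-row entry is -34/5 in column y, so y enters.
Ratio test on column y — row 1: (8/5)/(3/5) = 8/3; row 2: (72/5)/(22/5) = 36/11; row 3: entry -6/5 ≤ 0. Minimum is 8/3 at row 1 (x leaves); pivot element 3/5.
Divide row 1 by 3/5; eliminate column y from the other rows.
After both pivots, the entry at constraint row 1, column u1 is 1/3.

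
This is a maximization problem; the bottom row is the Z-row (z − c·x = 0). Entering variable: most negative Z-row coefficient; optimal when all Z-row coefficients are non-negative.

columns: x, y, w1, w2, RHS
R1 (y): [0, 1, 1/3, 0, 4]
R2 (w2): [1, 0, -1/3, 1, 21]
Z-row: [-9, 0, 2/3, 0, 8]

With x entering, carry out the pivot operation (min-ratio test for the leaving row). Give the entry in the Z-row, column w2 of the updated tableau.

Ratio test on column x — row 1: entry 0 ≤ 0; row 2: 21/1 = 21. Minimum is 21 at row 2 (w2 leaves); pivot element 1.
Divide row 2 by 1; eliminate column x from the other rows.
Z-row update in column w2: 0 − (-9)·1 = 9.

9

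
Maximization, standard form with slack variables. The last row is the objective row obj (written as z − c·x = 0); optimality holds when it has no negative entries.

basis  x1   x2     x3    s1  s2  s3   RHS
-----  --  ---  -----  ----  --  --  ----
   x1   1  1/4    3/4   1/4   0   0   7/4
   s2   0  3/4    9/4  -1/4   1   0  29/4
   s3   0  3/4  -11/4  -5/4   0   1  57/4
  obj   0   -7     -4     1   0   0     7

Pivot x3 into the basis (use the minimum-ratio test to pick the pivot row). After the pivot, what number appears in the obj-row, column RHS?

49/3

Ratio test on column x3 — row 1: (7/4)/(3/4) = 7/3; row 2: (29/4)/(9/4) = 29/9; row 3: entry -11/4 ≤ 0. Minimum is 7/3 at row 1 (x1 leaves); pivot element 3/4.
Divide row 1 by 3/4; eliminate column x3 from the other rows.
obj-row update in column RHS: 7 − (-4)·(7/3) = 49/3.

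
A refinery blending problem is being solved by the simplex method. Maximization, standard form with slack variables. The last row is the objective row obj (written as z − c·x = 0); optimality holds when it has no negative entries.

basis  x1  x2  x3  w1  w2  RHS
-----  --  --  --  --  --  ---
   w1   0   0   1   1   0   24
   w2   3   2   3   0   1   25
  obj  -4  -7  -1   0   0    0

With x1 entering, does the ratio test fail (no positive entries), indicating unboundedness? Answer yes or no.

no

Column x1 has positive entries in row(s) 2, so the ratio test bounds it — not unbounded.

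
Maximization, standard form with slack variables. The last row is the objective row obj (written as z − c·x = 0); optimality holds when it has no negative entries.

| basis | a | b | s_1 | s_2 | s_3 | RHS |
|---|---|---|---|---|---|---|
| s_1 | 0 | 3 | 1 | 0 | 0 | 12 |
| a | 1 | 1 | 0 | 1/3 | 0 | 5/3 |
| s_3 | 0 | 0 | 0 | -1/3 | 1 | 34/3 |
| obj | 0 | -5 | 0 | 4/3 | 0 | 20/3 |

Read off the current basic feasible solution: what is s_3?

s_3 is basic (row 3); its value is the RHS of that row, 34/3.

34/3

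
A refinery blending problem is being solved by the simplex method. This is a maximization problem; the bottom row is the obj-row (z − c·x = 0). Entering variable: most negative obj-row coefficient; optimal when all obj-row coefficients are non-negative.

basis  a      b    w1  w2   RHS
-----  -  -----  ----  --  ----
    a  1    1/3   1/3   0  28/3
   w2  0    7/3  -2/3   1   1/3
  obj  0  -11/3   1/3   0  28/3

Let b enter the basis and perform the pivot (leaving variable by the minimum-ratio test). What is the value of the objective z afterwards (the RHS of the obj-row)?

Ratio test on column b — row 1: (28/3)/(1/3) = 28; row 2: (1/3)/(7/3) = 1/7. Minimum is 1/7 at row 2 (w2 leaves); pivot element 7/3.
Pivot on row 2; the obj-row RHS becomes 28/3 − (-11/3)·(1/7) = 69/7.

69/7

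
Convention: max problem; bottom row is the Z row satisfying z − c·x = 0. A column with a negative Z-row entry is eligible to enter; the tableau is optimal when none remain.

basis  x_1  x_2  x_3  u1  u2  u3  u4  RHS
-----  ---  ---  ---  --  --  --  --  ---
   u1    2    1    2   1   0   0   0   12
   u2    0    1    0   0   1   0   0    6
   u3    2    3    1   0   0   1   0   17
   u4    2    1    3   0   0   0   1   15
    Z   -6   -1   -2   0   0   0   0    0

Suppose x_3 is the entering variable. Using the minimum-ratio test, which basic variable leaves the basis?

u4

Column x_3 entries and ratios — u1: 12/2 = 6; u2: 0 ≤ 0, skip; u3: 17/1 = 17; u4: 15/3 = 5.
Smallest ratio is 5 in the row of u4, so u4 leaves.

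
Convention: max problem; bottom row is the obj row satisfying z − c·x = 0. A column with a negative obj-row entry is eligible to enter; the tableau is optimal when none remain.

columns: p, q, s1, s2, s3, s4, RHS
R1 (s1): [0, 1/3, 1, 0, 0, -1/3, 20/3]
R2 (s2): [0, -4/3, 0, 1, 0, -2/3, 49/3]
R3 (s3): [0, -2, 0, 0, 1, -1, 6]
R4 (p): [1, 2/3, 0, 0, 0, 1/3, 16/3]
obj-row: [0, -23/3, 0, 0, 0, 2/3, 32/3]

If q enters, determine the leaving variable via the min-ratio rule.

p

Column q entries and ratios — s1: (20/3)/(1/3) = 20; s2: -4/3 ≤ 0, skip; s3: -2 ≤ 0, skip; p: (16/3)/(2/3) = 8.
Smallest ratio is 8 in the row of p, so p leaves.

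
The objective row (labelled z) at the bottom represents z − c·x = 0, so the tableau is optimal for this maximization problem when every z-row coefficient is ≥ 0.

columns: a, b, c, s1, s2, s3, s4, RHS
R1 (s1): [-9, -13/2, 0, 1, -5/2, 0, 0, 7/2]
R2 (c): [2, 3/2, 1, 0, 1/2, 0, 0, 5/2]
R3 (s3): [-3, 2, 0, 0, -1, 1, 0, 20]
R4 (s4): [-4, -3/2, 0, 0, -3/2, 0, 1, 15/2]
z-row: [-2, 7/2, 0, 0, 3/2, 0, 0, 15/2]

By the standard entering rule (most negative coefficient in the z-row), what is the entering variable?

a

Negative z-row entries: a: -2.
The most negative is -2 in column a, so a enters.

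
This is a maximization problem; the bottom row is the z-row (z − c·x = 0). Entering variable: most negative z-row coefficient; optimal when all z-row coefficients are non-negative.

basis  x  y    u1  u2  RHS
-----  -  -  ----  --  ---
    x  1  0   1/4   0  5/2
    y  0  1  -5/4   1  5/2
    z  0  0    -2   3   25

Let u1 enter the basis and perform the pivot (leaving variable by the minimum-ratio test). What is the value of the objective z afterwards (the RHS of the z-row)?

45

Ratio test on column u1 — row 1: (5/2)/(1/4) = 10; row 2: entry -5/4 ≤ 0. Minimum is 10 at row 1 (x leaves); pivot element 1/4.
Pivot on row 1; the z-row RHS becomes 25 − (-2)·10 = 45.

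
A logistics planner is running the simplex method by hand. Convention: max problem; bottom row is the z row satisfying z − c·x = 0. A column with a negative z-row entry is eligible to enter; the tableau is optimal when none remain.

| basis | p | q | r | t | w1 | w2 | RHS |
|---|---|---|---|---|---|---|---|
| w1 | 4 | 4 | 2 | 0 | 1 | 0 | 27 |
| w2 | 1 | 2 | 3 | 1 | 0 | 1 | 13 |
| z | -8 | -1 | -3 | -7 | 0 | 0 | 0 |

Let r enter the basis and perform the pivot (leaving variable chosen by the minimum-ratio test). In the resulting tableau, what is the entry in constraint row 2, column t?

1/3

Ratio test on column r — row 1: 27/2 = 27/2; row 2: 13/3 = 13/3. Minimum is 13/3 at row 2 (w2 leaves); pivot element 3.
Divide row 2 by 3; eliminate column r from the other rows.
In the new row 2, the t entry is the old entry divided by the pivot: 1/3 = 1/3.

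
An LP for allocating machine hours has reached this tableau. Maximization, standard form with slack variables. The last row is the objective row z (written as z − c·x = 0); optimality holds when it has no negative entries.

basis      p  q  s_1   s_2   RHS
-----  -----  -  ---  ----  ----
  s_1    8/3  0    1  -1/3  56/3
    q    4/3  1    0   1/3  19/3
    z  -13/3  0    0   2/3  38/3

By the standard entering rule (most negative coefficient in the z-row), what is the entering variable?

Negative z-row entries: p: -13/3.
The most negative is -13/3 in column p, so p enters.

p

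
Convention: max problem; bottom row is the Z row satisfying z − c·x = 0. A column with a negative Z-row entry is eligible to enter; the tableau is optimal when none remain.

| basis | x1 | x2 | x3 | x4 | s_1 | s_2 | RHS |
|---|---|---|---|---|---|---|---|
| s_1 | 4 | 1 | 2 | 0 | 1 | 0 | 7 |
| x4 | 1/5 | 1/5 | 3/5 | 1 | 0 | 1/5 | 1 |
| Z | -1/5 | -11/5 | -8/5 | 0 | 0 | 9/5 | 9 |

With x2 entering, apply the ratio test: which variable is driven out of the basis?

Column x2 entries and ratios — s_1: 7/1 = 7; x4: 1/(1/5) = 5.
Smallest ratio is 5 in the row of x4, so x4 leaves.

x4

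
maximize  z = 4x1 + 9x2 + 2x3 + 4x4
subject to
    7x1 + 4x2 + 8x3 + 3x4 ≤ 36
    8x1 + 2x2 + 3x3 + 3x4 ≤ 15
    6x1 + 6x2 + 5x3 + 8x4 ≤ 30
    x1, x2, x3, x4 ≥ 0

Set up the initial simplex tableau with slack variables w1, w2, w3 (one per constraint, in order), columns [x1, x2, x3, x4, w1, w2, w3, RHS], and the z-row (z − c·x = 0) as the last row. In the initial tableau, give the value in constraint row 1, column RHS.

The RHS of constraint 1 is b_1 = 36.

36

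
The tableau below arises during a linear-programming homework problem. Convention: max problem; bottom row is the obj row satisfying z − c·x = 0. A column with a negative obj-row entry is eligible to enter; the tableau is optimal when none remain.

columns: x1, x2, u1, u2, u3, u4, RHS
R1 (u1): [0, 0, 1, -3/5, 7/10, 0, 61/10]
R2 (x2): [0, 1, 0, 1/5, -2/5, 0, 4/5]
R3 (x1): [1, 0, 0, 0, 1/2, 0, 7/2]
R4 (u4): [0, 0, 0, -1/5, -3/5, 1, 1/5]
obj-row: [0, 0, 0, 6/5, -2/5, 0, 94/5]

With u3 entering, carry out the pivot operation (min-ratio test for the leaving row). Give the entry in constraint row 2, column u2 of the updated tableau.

Ratio test on column u3 — row 1: (61/10)/(7/10) = 61/7; row 2: entry -2/5 ≤ 0; row 3: (7/2)/(1/2) = 7; row 4: entry -3/5 ≤ 0. Minimum is 7 at row 3 (x1 leaves); pivot element 1/2.
Divide row 3 by 1/2; eliminate column u3 from the other rows.
Row 2 update in column u2: 1/5 − (-2/5)·0 = 1/5.

1/5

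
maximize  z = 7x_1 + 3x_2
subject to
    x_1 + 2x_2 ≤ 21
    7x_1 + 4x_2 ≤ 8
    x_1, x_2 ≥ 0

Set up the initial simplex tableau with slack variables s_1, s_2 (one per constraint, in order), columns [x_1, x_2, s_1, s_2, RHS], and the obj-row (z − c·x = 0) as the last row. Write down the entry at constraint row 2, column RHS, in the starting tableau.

The RHS of constraint 2 is b_2 = 8.

8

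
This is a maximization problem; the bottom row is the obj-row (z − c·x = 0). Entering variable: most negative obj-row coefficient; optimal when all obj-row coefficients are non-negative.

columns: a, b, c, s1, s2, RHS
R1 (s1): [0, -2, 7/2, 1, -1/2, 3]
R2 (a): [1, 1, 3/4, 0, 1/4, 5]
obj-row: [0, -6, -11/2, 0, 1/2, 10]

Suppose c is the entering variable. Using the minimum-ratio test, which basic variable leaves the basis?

Column c entries and ratios — s1: 3/(7/2) = 6/7; a: 5/(3/4) = 20/3.
Smallest ratio is 6/7 in the row of s1, so s1 leaves.

s1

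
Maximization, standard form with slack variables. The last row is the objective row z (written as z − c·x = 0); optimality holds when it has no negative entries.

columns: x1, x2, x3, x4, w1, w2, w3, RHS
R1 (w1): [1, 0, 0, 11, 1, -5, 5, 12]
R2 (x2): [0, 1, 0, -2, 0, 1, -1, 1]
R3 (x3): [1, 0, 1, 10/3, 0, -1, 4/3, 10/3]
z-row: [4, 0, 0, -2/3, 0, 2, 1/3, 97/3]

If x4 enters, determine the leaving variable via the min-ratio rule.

x3

Column x4 entries and ratios — w1: 12/11 = 12/11; x2: -2 ≤ 0, skip; x3: (10/3)/(10/3) = 1.
Smallest ratio is 1 in the row of x3, so x3 leaves.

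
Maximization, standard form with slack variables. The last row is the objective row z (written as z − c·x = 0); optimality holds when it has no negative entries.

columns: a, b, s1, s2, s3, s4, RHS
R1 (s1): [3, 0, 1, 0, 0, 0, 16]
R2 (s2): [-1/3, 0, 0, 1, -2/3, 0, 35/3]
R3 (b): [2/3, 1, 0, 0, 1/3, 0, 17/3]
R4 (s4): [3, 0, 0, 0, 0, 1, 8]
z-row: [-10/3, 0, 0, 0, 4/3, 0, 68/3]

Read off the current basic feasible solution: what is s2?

35/3

s2 is basic (row 2); its value is the RHS of that row, 35/3.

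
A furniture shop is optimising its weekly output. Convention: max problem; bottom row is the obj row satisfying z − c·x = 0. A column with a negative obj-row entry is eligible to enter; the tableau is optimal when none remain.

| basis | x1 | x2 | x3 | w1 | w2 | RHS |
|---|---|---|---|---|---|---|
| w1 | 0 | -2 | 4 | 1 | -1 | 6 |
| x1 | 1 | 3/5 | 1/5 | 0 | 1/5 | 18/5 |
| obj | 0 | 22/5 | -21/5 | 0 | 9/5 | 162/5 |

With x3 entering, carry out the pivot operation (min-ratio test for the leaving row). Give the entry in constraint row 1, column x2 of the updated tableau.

-1/2

Ratio test on column x3 — row 1: 6/4 = 3/2; row 2: (18/5)/(1/5) = 18. Minimum is 3/2 at row 1 (w1 leaves); pivot element 4.
Divide row 1 by 4; eliminate column x3 from the other rows.
In the new row 1, the x2 entry is the old entry divided by the pivot: (-2)/4 = -1/2.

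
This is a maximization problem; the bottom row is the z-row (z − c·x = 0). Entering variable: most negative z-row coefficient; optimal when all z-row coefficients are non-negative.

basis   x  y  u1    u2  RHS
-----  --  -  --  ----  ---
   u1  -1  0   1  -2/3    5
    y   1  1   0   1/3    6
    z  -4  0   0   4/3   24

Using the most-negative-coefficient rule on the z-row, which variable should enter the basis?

Negative z-row entries: x: -4.
The most negative is -4 in column x, so x enters.

x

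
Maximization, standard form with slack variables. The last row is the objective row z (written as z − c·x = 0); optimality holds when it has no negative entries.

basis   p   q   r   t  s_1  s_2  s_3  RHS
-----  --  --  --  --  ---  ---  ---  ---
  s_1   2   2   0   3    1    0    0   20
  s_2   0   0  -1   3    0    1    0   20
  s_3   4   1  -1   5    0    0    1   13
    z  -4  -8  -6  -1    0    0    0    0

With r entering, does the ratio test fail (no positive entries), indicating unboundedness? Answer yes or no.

yes

Every constraint-row entry in column r is ≤ 0, so increasing r is unbounded.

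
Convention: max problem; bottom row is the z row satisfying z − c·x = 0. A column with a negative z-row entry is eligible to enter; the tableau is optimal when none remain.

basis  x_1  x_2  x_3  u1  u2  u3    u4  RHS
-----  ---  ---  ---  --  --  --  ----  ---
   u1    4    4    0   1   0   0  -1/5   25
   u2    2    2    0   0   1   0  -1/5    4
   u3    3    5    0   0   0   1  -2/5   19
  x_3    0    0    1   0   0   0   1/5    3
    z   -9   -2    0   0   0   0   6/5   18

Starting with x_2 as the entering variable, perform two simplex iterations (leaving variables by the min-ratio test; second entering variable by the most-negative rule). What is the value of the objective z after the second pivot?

Ratio test on column x_2 — row 1: 25/4 = 25/4; row 2: 4/2 = 2; row 3: 19/5 = 19/5; row 4: entry 0 ≤ 0. Minimum is 2 at row 2 (u2 leaves); pivot element 2.
Pivot on row 2; the z-row RHS becomes 18 − (-2)·2 = 22.
Next entering variable (most negative z-row entry -7): x_1.
Ratio test on column x_1 — row 1: entry 0 ≤ 0; row 2: 2/1 = 2; row 3: entry -2 ≤ 0; row 4: entry 0 ≤ 0. Minimum is 2 at row 2 (x_2 leaves); pivot element 1.
After the second pivot the z-row RHS is 22 − (-7)·2 = 36.

36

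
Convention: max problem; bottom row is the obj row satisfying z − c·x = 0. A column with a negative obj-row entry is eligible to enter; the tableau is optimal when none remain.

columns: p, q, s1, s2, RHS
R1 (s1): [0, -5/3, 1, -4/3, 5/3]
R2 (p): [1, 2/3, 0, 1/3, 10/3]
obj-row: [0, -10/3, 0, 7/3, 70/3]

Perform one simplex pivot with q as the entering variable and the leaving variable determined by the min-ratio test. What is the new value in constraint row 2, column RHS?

Ratio test on column q — row 1: entry -5/3 ≤ 0; row 2: (10/3)/(2/3) = 5. Minimum is 5 at row 2 (p leaves); pivot element 2/3.
Divide row 2 by 2/3; eliminate column q from the other rows.
In the new row 2, the RHS entry is the old entry divided by the pivot: (10/3)/(2/3) = 5.

5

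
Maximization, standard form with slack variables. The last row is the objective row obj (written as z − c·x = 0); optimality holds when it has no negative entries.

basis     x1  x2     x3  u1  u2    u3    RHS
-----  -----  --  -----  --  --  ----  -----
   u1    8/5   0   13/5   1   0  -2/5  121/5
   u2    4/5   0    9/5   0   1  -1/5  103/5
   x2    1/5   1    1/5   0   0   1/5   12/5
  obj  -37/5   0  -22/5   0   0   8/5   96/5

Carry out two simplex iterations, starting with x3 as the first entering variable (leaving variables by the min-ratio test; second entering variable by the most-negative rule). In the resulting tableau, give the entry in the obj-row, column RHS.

Ratio test on column x3 — row 1: (121/5)/(13/5) = 121/13; row 2: (103/5)/(9/5) = 103/9; row 3: (12/5)/(1/5) = 12. Minimum is 121/13 at row 1 (u1 leaves); pivot element 13/5.
Divide row 1 by 13/5; eliminate column x3 from the other rows.
Second iteration: most negative obj-row entry is -61/13 in column x1, so x1 enters.
Ratio test on column x1 — row 1: (121/13)/(8/13) = 121/8; row 2: entry -4/13 ≤ 0; row 3: (7/13)/(1/13) = 7. Minimum is 7 at row 3 (x2 leaves); pivot element 1/13.
Divide row 3 by 1/13; eliminate column x1 from the other rows.
After both pivots, the entry at the obj-row, column RHS is 93.

93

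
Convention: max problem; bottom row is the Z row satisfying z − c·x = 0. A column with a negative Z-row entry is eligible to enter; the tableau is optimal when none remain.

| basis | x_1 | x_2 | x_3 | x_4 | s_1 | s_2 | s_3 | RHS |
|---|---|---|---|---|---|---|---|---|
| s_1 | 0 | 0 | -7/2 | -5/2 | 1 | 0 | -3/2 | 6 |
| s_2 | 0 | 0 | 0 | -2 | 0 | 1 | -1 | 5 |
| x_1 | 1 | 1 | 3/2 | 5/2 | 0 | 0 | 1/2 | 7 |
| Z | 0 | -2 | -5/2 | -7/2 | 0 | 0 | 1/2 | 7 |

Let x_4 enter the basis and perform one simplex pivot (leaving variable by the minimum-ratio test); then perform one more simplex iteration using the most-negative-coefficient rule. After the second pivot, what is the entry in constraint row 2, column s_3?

Ratio test on column x_4 — row 1: entry -5/2 ≤ 0; row 2: entry -2 ≤ 0; row 3: 7/(5/2) = 14/5. Minimum is 14/5 at row 3 (x_1 leaves); pivot element 5/2.
Divide row 3 by 5/2; eliminate column x_4 from the other rows.
Second iteration: most negative Z-row entry is -3/5 in column x_2, so x_2 enters.
Ratio test on column x_2 — row 1: 13/1 = 13; row 2: (53/5)/(4/5) = 53/4; row 3: (14/5)/(2/5) = 7. Minimum is 7 at row 3 (x_4 leaves); pivot element 2/5.
Divide row 3 by 2/5; eliminate column x_2 from the other rows.
After both pivots, the entry at constraint row 2, column s_3 is -1.

-1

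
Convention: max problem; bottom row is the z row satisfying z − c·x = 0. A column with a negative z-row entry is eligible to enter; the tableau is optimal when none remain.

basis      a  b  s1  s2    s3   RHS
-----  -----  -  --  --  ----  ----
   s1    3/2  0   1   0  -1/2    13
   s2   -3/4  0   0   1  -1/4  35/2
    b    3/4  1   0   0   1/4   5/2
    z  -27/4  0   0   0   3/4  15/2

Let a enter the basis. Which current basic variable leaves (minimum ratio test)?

b

Column a entries and ratios — s1: 13/(3/2) = 26/3; s2: -3/4 ≤ 0, skip; b: (5/2)/(3/4) = 10/3.
Smallest ratio is 10/3 in the row of b, so b leaves.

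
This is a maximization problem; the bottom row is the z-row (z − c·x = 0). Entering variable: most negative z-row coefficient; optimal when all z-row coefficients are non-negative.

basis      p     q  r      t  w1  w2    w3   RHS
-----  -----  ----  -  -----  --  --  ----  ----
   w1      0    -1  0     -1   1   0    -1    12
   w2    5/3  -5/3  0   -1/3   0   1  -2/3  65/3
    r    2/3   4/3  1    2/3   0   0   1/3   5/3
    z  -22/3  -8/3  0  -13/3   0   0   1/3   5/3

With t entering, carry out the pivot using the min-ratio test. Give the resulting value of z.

25/2

Ratio test on column t — row 1: entry -1 ≤ 0; row 2: entry -1/3 ≤ 0; row 3: (5/3)/(2/3) = 5/2. Minimum is 5/2 at row 3 (r leaves); pivot element 2/3.
Pivot on row 3; the z-row RHS becomes 5/3 − (-13/3)·(5/2) = 25/2.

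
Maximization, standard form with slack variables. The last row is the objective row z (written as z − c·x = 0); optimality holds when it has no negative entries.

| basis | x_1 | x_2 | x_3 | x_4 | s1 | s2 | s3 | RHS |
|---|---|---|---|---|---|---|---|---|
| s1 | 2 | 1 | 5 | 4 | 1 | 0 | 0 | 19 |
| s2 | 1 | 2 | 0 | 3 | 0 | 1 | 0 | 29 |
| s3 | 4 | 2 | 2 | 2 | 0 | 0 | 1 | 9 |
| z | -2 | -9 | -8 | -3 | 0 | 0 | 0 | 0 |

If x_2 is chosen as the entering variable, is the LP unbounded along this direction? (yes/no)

Column x_2 has positive entries in row(s) 1, 2, 3, so the ratio test bounds it — not unbounded.

no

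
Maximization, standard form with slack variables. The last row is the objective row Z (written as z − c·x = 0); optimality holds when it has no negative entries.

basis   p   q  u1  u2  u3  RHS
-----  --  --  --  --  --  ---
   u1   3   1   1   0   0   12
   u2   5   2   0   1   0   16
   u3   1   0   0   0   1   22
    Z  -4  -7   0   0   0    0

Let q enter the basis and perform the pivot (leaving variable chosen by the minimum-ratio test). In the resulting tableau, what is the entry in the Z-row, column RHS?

Ratio test on column q — row 1: 12/1 = 12; row 2: 16/2 = 8; row 3: entry 0 ≤ 0. Minimum is 8 at row 2 (u2 leaves); pivot element 2.
Divide row 2 by 2; eliminate column q from the other rows.
Z-row update in column RHS: 0 − (-7)·8 = 56.

56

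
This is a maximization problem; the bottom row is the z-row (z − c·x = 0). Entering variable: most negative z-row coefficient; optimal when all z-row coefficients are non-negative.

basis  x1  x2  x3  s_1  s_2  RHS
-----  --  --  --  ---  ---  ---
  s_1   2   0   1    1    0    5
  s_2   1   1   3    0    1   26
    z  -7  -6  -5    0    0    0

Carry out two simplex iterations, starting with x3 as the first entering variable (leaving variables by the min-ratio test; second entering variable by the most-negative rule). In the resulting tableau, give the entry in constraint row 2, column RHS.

11

Ratio test on column x3 — row 1: 5/1 = 5; row 2: 26/3 = 26/3. Minimum is 5 at row 1 (s_1 leaves); pivot element 1.
Divide row 1 by 1; eliminate column x3 from the other rows.
Second iteration: most negative z-row entry is -6 in column x2, so x2 enters.
Ratio test on column x2 — row 1: entry 0 ≤ 0; row 2: 11/1 = 11. Minimum is 11 at row 2 (s_2 leaves); pivot element 1.
Divide row 2 by 1; eliminate column x2 from the other rows.
After both pivots, the entry at constraint row 2, column RHS is 11.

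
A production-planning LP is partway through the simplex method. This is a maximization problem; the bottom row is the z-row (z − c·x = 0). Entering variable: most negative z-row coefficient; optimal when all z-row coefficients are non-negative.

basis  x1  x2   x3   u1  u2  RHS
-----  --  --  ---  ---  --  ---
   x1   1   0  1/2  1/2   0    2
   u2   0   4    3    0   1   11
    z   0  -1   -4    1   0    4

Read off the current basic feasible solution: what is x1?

2

x1 is basic (row 1); its value is the RHS of that row, 2.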